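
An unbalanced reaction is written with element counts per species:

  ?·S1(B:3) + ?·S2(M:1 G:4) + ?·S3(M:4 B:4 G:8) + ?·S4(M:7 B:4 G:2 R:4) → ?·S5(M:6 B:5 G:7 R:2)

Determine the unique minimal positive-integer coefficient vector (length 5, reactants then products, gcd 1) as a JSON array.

Coefficients: [2, 3, 3, 3, 6]

M: 2·0+3·1+3·4+3·7 = 36 | 6·6 = 36
B: 2·3+3·0+3·4+3·4 = 30 | 6·5 = 30
G: 2·0+3·4+3·8+3·2 = 42 | 6·7 = 42
R: 2·0+3·0+3·0+3·4 = 12 | 6·2 = 12
gcd(2,3,3,3,6) = 1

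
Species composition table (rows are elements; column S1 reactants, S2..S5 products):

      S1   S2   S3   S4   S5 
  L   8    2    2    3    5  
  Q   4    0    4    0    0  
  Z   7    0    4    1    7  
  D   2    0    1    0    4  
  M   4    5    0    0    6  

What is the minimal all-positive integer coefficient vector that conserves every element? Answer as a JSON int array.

Coefficients: [4, 2, 4, 5, 1]

L: 4·8 = 32 | 2·2+4·2+5·3+1·5 = 32
Q: 4·4 = 16 | 2·0+4·4+5·0+1·0 = 16
Z: 4·7 = 28 | 2·0+4·4+5·1+1·7 = 28
D: 4·2 = 8 | 2·0+4·1+5·0+1·4 = 8
M: 4·4 = 16 | 2·5+4·0+5·0+1·6 = 16
gcd(4,2,4,5,1) = 1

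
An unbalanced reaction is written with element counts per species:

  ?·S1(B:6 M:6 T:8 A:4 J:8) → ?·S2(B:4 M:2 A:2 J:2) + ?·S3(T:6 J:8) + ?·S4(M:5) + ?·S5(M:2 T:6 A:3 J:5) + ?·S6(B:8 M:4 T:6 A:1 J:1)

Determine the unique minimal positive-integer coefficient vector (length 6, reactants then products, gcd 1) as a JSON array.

B: 6·6 = 36 | 5·4+2·0+2·0+4·0+2·8 = 36
M: 6·6 = 36 | 5·2+2·0+2·5+4·2+2·4 = 36
T: 6·8 = 48 | 5·0+2·6+2·0+4·6+2·6 = 48
A: 6·4 = 24 | 5·2+2·0+2·0+4·3+2·1 = 24
J: 6·8 = 48 | 5·2+2·8+2·0+4·5+2·1 = 48
gcd(6,5,2,2,4,2) = 1

Coefficients: [6, 5, 2, 2, 4, 2]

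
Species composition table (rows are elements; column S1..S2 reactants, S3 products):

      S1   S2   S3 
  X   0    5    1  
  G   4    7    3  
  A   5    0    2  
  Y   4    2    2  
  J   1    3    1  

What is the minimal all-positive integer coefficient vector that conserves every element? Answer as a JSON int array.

Coefficients: [2, 1, 5]

X: 2·0+1·5 = 5 | 5·1 = 5
G: 2·4+1·7 = 15 | 5·3 = 15
A: 2·5+1·0 = 10 | 5·2 = 10
Y: 2·4+1·2 = 10 | 5·2 = 10
J: 2·1+1·3 = 5 | 5·1 = 5
gcd(2,1,5) = 1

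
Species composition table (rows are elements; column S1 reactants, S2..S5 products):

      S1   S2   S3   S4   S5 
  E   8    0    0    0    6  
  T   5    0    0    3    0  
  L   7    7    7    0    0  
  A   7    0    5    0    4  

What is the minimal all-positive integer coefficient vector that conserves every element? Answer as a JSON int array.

E: 3·8 = 24 | 2·0+1·0+5·0+4·6 = 24
T: 3·5 = 15 | 2·0+1·0+5·3+4·0 = 15
L: 3·7 = 21 | 2·7+1·7+5·0+4·0 = 21
A: 3·7 = 21 | 2·0+1·5+5·0+4·4 = 21
gcd(3,2,1,5,4) = 1

Coefficients: [3, 2, 1, 5, 4]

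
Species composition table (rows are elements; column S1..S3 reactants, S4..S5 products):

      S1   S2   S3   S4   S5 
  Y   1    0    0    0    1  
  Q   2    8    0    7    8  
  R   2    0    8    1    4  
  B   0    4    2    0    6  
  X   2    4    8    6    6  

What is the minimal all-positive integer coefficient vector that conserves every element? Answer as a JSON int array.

Y: 3·1+4·0+1·0 = 3 | 2·0+3·1 = 3
Q: 3·2+4·8+1·0 = 38 | 2·7+3·8 = 38
R: 3·2+4·0+1·8 = 14 | 2·1+3·4 = 14
B: 3·0+4·4+1·2 = 18 | 2·0+3·6 = 18
X: 3·2+4·4+1·8 = 30 | 2·6+3·6 = 30
gcd(3,4,1,2,3) = 1

Coefficients: [3, 4, 1, 2, 3]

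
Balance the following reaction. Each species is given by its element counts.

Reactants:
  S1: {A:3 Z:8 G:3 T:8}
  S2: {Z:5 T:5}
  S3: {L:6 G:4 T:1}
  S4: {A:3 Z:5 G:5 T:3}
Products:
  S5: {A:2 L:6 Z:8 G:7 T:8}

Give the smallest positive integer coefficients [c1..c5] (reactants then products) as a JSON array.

Coefficients: [1, 5, 6, 3, 6]

A: 1·3+5·0+6·0+3·3 = 12 | 6·2 = 12
L: 1·0+5·0+6·6+3·0 = 36 | 6·6 = 36
Z: 1·8+5·5+6·0+3·5 = 48 | 6·8 = 48
G: 1·3+5·0+6·4+3·5 = 42 | 6·7 = 42
T: 1·8+5·5+6·1+3·3 = 48 | 6·8 = 48
gcd(1,5,6,3,6) = 1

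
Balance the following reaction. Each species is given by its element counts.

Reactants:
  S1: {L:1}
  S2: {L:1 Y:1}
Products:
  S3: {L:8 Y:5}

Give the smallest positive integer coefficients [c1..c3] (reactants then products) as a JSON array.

L: 3·1+5·1 = 8 | 1·8 = 8
Y: 3·0+5·1 = 5 | 1·5 = 5
gcd(3,5,1) = 1

Coefficients: [3, 5, 1]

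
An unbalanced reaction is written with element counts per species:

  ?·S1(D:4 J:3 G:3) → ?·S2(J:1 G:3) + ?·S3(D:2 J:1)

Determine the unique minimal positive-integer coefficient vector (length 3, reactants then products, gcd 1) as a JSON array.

Coefficients: [1, 1, 2]

D: 1·4 = 4 | 1·0+2·2 = 4
J: 1·3 = 3 | 1·1+2·1 = 3
G: 1·3 = 3 | 1·3+2·0 = 3
gcd(1,1,2) = 1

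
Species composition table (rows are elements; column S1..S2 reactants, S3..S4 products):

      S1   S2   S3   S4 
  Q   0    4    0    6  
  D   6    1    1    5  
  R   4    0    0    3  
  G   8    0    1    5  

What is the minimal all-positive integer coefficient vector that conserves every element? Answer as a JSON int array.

Q: 3·0+6·4 = 24 | 4·0+4·6 = 24
D: 3·6+6·1 = 24 | 4·1+4·5 = 24
R: 3·4+6·0 = 12 | 4·0+4·3 = 12
G: 3·8+6·0 = 24 | 4·1+4·5 = 24
gcd(3,6,4,4) = 1

Coefficients: [3, 6, 4, 4]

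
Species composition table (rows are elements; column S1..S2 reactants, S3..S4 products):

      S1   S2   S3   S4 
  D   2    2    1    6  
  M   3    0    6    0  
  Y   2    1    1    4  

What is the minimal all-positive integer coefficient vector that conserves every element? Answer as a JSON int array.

Coefficients: [4, 6, 2, 3]

D: 4·2+6·2 = 20 | 2·1+3·6 = 20
M: 4·3+6·0 = 12 | 2·6+3·0 = 12
Y: 4·2+6·1 = 14 | 2·1+3·4 = 14
gcd(4,6,2,3) = 1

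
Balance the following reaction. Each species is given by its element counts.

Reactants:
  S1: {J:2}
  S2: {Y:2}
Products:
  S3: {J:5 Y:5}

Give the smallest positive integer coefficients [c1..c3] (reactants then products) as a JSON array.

J: 5·2+5·0 = 10 | 2·5 = 10
Y: 5·0+5·2 = 10 | 2·5 = 10
gcd(5,5,2) = 1

Coefficients: [5, 5, 2]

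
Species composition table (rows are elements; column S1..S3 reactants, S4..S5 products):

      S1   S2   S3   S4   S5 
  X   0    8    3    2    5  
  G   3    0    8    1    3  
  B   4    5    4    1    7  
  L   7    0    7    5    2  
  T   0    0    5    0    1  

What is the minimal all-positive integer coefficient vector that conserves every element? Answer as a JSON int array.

Coefficients: [4, 4, 1, 5, 5]

X: 4·0+4·8+1·3 = 35 | 5·2+5·5 = 35
G: 4·3+4·0+1·8 = 20 | 5·1+5·3 = 20
B: 4·4+4·5+1·4 = 40 | 5·1+5·7 = 40
L: 4·7+4·0+1·7 = 35 | 5·5+5·2 = 35
T: 4·0+4·0+1·5 = 5 | 5·0+5·1 = 5
gcd(4,4,1,5,5) = 1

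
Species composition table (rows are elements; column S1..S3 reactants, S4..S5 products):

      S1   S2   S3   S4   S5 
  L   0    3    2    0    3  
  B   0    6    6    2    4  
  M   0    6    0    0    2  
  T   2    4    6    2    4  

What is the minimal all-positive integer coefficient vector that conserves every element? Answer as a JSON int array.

Coefficients: [1, 1, 3, 6, 3]

L: 1·0+1·3+3·2 = 9 | 6·0+3·3 = 9
B: 1·0+1·6+3·6 = 24 | 6·2+3·4 = 24
M: 1·0+1·6+3·0 = 6 | 6·0+3·2 = 6
T: 1·2+1·4+3·6 = 24 | 6·2+3·4 = 24
gcd(1,1,3,6,3) = 1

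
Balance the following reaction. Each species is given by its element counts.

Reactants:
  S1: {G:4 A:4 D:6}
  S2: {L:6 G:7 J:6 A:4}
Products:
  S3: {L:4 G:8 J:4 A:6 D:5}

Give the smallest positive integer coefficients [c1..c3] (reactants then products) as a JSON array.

L: 5·0+4·6 = 24 | 6·4 = 24
G: 5·4+4·7 = 48 | 6·8 = 48
J: 5·0+4·6 = 24 | 6·4 = 24
A: 5·4+4·4 = 36 | 6·6 = 36
D: 5·6+4·0 = 30 | 6·5 = 30
gcd(5,4,6) = 1

Coefficients: [5, 4, 6]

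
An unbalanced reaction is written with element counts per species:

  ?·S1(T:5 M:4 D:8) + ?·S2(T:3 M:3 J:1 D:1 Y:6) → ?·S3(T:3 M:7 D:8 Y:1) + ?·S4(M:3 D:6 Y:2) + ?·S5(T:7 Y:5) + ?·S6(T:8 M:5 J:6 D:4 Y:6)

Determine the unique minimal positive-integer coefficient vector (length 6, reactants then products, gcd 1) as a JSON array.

T: 6·5+6·3 = 48 | 4·3+3·0+4·7+1·8 = 48
M: 6·4+6·3 = 42 | 4·7+3·3+4·0+1·5 = 42
J: 6·0+6·1 = 6 | 4·0+3·0+4·0+1·6 = 6
D: 6·8+6·1 = 54 | 4·8+3·6+4·0+1·4 = 54
Y: 6·0+6·6 = 36 | 4·1+3·2+4·5+1·6 = 36
gcd(6,6,4,3,4,1) = 1

Coefficients: [6, 6, 4, 3, 4, 1]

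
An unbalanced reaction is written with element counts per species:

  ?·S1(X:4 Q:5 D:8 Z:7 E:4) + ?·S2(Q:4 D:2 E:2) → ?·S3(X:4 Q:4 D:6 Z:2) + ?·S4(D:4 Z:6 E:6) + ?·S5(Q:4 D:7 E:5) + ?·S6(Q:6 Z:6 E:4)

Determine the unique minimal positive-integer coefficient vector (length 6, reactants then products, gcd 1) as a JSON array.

X: 6·4+5·0 = 24 | 6·4+2·0+2·0+3·0 = 24
Q: 6·5+5·4 = 50 | 6·4+2·0+2·4+3·6 = 50
D: 6·8+5·2 = 58 | 6·6+2·4+2·7+3·0 = 58
Z: 6·7+5·0 = 42 | 6·2+2·6+2·0+3·6 = 42
E: 6·4+5·2 = 34 | 6·0+2·6+2·5+3·4 = 34
gcd(6,5,6,2,2,3) = 1

Coefficients: [6, 5, 6, 2, 2, 3]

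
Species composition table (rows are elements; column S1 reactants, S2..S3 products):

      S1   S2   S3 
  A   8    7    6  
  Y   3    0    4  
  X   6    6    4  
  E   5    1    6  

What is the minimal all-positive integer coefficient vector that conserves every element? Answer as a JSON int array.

Coefficients: [4, 2, 3]

A: 4·8 = 32 | 2·7+3·6 = 32
Y: 4·3 = 12 | 2·0+3·4 = 12
X: 4·6 = 24 | 2·6+3·4 = 24
E: 4·5 = 20 | 2·1+3·6 = 20
gcd(4,2,3) = 1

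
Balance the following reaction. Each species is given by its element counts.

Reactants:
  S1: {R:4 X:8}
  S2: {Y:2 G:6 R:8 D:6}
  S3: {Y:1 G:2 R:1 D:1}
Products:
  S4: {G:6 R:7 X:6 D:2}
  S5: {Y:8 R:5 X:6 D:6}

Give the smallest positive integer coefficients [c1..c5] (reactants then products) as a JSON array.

Coefficients: [3, 1, 6, 3, 1]

Y: 3·0+1·2+6·1 = 8 | 3·0+1·8 = 8
G: 3·0+1·6+6·2 = 18 | 3·6+1·0 = 18
R: 3·4+1·8+6·1 = 26 | 3·7+1·5 = 26
X: 3·8+1·0+6·0 = 24 | 3·6+1·6 = 24
D: 3·0+1·6+6·1 = 12 | 3·2+1·6 = 12
gcd(3,1,6,3,1) = 1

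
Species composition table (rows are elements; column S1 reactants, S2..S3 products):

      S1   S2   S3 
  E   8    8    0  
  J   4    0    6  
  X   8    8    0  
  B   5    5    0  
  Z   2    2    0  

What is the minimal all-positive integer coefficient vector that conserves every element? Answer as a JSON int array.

E: 3·8 = 24 | 3·8+2·0 = 24
J: 3·4 = 12 | 3·0+2·6 = 12
X: 3·8 = 24 | 3·8+2·0 = 24
B: 3·5 = 15 | 3·5+2·0 = 15
Z: 3·2 = 6 | 3·2+2·0 = 6
gcd(3,3,2) = 1

Coefficients: [3, 3, 2]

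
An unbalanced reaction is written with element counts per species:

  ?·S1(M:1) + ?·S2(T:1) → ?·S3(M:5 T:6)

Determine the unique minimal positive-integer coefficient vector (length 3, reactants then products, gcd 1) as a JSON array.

M: 5·1+6·0 = 5 | 1·5 = 5
T: 5·0+6·1 = 6 | 1·6 = 6
gcd(5,6,1) = 1

Coefficients: [5, 6, 1]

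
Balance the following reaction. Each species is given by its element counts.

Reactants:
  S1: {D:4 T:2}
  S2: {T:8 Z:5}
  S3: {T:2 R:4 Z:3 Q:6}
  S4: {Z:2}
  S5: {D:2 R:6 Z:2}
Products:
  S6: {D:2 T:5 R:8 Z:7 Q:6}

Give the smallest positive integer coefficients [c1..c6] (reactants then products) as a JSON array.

Coefficients: [1, 2, 6, 3, 4, 6]

D: 1·4+2·0+6·0+3·0+4·2 = 12 | 6·2 = 12
T: 1·2+2·8+6·2+3·0+4·0 = 30 | 6·5 = 30
R: 1·0+2·0+6·4+3·0+4·6 = 48 | 6·8 = 48
Z: 1·0+2·5+6·3+3·2+4·2 = 42 | 6·7 = 42
Q: 1·0+2·0+6·6+3·0+4·0 = 36 | 6·6 = 36
gcd(1,2,6,3,4,6) = 1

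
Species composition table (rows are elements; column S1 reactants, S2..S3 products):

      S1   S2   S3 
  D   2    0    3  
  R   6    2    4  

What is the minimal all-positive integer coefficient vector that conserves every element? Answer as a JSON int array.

D: 3·2 = 6 | 5·0+2·3 = 6
R: 3·6 = 18 | 5·2+2·4 = 18
gcd(3,5,2) = 1

Coefficients: [3, 5, 2]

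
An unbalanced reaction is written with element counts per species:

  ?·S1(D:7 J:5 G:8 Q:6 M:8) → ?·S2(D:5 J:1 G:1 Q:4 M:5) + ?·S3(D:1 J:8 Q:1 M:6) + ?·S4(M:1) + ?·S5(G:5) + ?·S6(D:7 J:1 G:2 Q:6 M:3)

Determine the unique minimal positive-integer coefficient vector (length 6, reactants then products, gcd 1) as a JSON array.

D: 4·7 = 28 | 1·5+2·1+6·0+5·0+3·7 = 28
J: 4·5 = 20 | 1·1+2·8+6·0+5·0+3·1 = 20
G: 4·8 = 32 | 1·1+2·0+6·0+5·5+3·2 = 32
Q: 4·6 = 24 | 1·4+2·1+6·0+5·0+3·6 = 24
M: 4·8 = 32 | 1·5+2·6+6·1+5·0+3·3 = 32
gcd(4,1,2,6,5,3) = 1

Coefficients: [4, 1, 2, 6, 5, 3]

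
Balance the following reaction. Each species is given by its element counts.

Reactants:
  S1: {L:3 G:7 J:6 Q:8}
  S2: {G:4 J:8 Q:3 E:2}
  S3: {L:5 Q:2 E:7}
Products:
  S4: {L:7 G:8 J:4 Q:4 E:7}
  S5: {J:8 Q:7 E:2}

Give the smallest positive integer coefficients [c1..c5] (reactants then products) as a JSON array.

Coefficients: [4, 5, 6, 6, 5]

L: 4·3+5·0+6·5 = 42 | 6·7+5·0 = 42
G: 4·7+5·4+6·0 = 48 | 6·8+5·0 = 48
J: 4·6+5·8+6·0 = 64 | 6·4+5·8 = 64
Q: 4·8+5·3+6·2 = 59 | 6·4+5·7 = 59
E: 4·0+5·2+6·7 = 52 | 6·7+5·2 = 52
gcd(4,5,6,6,5) = 1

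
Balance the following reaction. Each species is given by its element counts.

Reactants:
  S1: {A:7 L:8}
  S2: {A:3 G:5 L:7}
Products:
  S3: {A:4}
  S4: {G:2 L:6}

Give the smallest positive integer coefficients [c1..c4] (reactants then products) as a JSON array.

Coefficients: [2, 2, 5, 5]

A: 2·7+2·3 = 20 | 5·4+5·0 = 20
G: 2·0+2·5 = 10 | 5·0+5·2 = 10
L: 2·8+2·7 = 30 | 5·0+5·6 = 30
gcd(2,2,5,5) = 1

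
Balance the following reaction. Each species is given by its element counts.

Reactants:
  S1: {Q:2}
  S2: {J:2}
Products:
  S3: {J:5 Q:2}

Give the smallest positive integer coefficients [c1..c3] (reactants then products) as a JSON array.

J: 2·0+5·2 = 10 | 2·5 = 10
Q: 2·2+5·0 = 4 | 2·2 = 4
gcd(2,5,2) = 1

Coefficients: [2, 5, 2]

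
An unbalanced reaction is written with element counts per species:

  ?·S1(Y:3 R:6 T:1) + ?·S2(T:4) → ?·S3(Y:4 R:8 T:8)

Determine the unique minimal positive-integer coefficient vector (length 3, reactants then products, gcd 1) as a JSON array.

Y: 4·3+5·0 = 12 | 3·4 = 12
R: 4·6+5·0 = 24 | 3·8 = 24
T: 4·1+5·4 = 24 | 3·8 = 24
gcd(4,5,3) = 1

Coefficients: [4, 5, 3]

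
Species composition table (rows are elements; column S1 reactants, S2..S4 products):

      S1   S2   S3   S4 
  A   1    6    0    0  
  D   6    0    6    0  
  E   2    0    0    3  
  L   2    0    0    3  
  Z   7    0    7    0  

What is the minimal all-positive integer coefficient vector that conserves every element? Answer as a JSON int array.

A: 6·1 = 6 | 1·6+6·0+4·0 = 6
D: 6·6 = 36 | 1·0+6·6+4·0 = 36
E: 6·2 = 12 | 1·0+6·0+4·3 = 12
L: 6·2 = 12 | 1·0+6·0+4·3 = 12
Z: 6·7 = 42 | 1·0+6·7+4·0 = 42
gcd(6,1,6,4) = 1

Coefficients: [6, 1, 6, 4]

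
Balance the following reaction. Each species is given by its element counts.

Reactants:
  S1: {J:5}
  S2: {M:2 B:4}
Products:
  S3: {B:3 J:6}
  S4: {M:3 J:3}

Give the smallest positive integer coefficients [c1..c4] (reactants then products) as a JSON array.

M: 6·0+3·2 = 6 | 4·0+2·3 = 6
B: 6·0+3·4 = 12 | 4·3+2·0 = 12
J: 6·5+3·0 = 30 | 4·6+2·3 = 30
gcd(6,3,4,2) = 1

Coefficients: [6, 3, 4, 2]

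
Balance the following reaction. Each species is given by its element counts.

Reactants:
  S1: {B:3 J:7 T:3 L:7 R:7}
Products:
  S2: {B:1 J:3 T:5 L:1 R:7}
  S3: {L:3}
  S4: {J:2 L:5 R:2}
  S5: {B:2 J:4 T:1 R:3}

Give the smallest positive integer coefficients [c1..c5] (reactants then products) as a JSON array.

Coefficients: [3, 1, 5, 1, 4]

B: 3·3 = 9 | 1·1+5·0+1·0+4·2 = 9
J: 3·7 = 21 | 1·3+5·0+1·2+4·4 = 21
T: 3·3 = 9 | 1·5+5·0+1·0+4·1 = 9
L: 3·7 = 21 | 1·1+5·3+1·5+4·0 = 21
R: 3·7 = 21 | 1·7+5·0+1·2+4·3 = 21
gcd(3,1,5,1,4) = 1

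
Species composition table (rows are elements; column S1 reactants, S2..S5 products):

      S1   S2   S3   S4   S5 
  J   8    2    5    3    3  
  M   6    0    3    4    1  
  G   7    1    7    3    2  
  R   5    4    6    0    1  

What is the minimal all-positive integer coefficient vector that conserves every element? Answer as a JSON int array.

Coefficients: [5, 4, 1, 6, 3]

J: 5·8 = 40 | 4·2+1·5+6·3+3·3 = 40
M: 5·6 = 30 | 4·0+1·3+6·4+3·1 = 30
G: 5·7 = 35 | 4·1+1·7+6·3+3·2 = 35
R: 5·5 = 25 | 4·4+1·6+6·0+3·1 = 25
gcd(5,4,1,6,3) = 1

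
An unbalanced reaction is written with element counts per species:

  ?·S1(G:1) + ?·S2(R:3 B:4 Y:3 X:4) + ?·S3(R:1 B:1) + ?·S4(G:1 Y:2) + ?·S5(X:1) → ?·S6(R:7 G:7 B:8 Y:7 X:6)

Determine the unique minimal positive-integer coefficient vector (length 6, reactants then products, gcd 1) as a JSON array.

Coefficients: [5, 1, 4, 2, 2, 1]

R: 5·0+1·3+4·1+2·0+2·0 = 7 | 1·7 = 7
G: 5·1+1·0+4·0+2·1+2·0 = 7 | 1·7 = 7
B: 5·0+1·4+4·1+2·0+2·0 = 8 | 1·8 = 8
Y: 5·0+1·3+4·0+2·2+2·0 = 7 | 1·7 = 7
X: 5·0+1·4+4·0+2·0+2·1 = 6 | 1·6 = 6
gcd(5,1,4,2,2,1) = 1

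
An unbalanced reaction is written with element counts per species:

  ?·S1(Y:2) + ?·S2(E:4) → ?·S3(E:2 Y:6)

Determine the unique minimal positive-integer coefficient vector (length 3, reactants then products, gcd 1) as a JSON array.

E: 6·0+1·4 = 4 | 2·2 = 4
Y: 6·2+1·0 = 12 | 2·6 = 12
gcd(6,1,2) = 1

Coefficients: [6, 1, 2]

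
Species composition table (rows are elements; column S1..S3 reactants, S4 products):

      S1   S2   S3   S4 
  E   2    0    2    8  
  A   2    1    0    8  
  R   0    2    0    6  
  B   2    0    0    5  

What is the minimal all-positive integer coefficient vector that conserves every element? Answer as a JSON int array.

Coefficients: [5, 6, 3, 2]

E: 5·2+6·0+3·2 = 16 | 2·8 = 16
A: 5·2+6·1+3·0 = 16 | 2·8 = 16
R: 5·0+6·2+3·0 = 12 | 2·6 = 12
B: 5·2+6·0+3·0 = 10 | 2·5 = 10
gcd(5,6,3,2) = 1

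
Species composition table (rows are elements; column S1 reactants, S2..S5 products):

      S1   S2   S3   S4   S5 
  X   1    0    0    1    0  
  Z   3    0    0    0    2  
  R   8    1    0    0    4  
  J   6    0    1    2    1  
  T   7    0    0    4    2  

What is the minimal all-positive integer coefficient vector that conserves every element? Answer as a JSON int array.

X: 2·1 = 2 | 4·0+5·0+2·1+3·0 = 2
Z: 2·3 = 6 | 4·0+5·0+2·0+3·2 = 6
R: 2·8 = 16 | 4·1+5·0+2·0+3·4 = 16
J: 2·6 = 12 | 4·0+5·1+2·2+3·1 = 12
T: 2·7 = 14 | 4·0+5·0+2·4+3·2 = 14
gcd(2,4,5,2,3) = 1

Coefficients: [2, 4, 5, 2, 3]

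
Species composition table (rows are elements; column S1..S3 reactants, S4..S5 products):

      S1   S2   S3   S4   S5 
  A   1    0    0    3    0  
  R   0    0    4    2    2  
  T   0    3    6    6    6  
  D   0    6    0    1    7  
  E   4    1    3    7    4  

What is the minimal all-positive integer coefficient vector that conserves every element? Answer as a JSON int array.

Coefficients: [3, 6, 3, 1, 5]

A: 3·1+6·0+3·0 = 3 | 1·3+5·0 = 3
R: 3·0+6·0+3·4 = 12 | 1·2+5·2 = 12
T: 3·0+6·3+3·6 = 36 | 1·6+5·6 = 36
D: 3·0+6·6+3·0 = 36 | 1·1+5·7 = 36
E: 3·4+6·1+3·3 = 27 | 1·7+5·4 = 27
gcd(3,6,3,1,5) = 1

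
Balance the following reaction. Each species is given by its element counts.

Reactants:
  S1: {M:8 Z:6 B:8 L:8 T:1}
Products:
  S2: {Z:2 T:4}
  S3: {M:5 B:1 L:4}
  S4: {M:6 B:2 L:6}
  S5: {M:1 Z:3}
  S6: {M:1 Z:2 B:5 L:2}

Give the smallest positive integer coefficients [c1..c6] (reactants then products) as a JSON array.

Coefficients: [4, 1, 1, 3, 4, 5]

M: 4·8 = 32 | 1·0+1·5+3·6+4·1+5·1 = 32
Z: 4·6 = 24 | 1·2+1·0+3·0+4·3+5·2 = 24
B: 4·8 = 32 | 1·0+1·1+3·2+4·0+5·5 = 32
L: 4·8 = 32 | 1·0+1·4+3·6+4·0+5·2 = 32
T: 4·1 = 4 | 1·4+1·0+3·0+4·0+5·0 = 4
gcd(4,1,1,3,4,5) = 1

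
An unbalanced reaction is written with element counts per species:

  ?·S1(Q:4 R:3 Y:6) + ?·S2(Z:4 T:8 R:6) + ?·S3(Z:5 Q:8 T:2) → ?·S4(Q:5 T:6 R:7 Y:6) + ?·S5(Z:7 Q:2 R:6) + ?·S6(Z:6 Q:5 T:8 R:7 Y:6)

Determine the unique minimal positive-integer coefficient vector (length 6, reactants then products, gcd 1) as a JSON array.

Coefficients: [6, 5, 1, 3, 1, 3]

Z: 6·0+5·4+1·5 = 25 | 3·0+1·7+3·6 = 25
Q: 6·4+5·0+1·8 = 32 | 3·5+1·2+3·5 = 32
T: 6·0+5·8+1·2 = 42 | 3·6+1·0+3·8 = 42
R: 6·3+5·6+1·0 = 48 | 3·7+1·6+3·7 = 48
Y: 6·6+5·0+1·0 = 36 | 3·6+1·0+3·6 = 36
gcd(6,5,1,3,1,3) = 1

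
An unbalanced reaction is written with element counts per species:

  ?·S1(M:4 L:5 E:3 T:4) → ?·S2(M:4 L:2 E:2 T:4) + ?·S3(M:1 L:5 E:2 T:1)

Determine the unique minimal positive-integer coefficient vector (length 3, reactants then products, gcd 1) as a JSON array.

M: 6·4 = 24 | 5·4+4·1 = 24
L: 6·5 = 30 | 5·2+4·5 = 30
E: 6·3 = 18 | 5·2+4·2 = 18
T: 6·4 = 24 | 5·4+4·1 = 24
gcd(6,5,4) = 1

Coefficients: [6, 5, 4]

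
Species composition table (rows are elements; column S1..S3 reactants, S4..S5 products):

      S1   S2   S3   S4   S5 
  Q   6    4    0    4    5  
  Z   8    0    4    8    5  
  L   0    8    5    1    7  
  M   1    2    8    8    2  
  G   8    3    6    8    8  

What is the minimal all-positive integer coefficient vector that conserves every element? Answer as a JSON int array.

Coefficients: [4, 2, 3, 3, 4]

Q: 4·6+2·4+3·0 = 32 | 3·4+4·5 = 32
Z: 4·8+2·0+3·4 = 44 | 3·8+4·5 = 44
L: 4·0+2·8+3·5 = 31 | 3·1+4·7 = 31
M: 4·1+2·2+3·8 = 32 | 3·8+4·2 = 32
G: 4·8+2·3+3·6 = 56 | 3·8+4·8 = 56
gcd(4,2,3,3,4) = 1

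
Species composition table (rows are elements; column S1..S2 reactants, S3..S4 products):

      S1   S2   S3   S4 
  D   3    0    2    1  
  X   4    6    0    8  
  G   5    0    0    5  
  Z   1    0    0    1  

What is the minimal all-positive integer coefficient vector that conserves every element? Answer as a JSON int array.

D: 3·3+2·0 = 9 | 3·2+3·1 = 9
X: 3·4+2·6 = 24 | 3·0+3·8 = 24
G: 3·5+2·0 = 15 | 3·0+3·5 = 15
Z: 3·1+2·0 = 3 | 3·0+3·1 = 3
gcd(3,2,3,3) = 1

Coefficients: [3, 2, 3, 3]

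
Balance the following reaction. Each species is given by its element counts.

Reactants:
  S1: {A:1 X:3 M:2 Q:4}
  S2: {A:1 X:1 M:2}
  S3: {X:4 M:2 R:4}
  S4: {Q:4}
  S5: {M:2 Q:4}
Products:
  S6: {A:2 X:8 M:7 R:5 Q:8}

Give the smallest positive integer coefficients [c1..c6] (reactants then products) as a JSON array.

A: 2·1+6·1+5·0+5·0+1·0 = 8 | 4·2 = 8
X: 2·3+6·1+5·4+5·0+1·0 = 32 | 4·8 = 32
M: 2·2+6·2+5·2+5·0+1·2 = 28 | 4·7 = 28
R: 2·0+6·0+5·4+5·0+1·0 = 20 | 4·5 = 20
Q: 2·4+6·0+5·0+5·4+1·4 = 32 | 4·8 = 32
gcd(2,6,5,5,1,4) = 1

Coefficients: [2, 6, 5, 5, 1, 4]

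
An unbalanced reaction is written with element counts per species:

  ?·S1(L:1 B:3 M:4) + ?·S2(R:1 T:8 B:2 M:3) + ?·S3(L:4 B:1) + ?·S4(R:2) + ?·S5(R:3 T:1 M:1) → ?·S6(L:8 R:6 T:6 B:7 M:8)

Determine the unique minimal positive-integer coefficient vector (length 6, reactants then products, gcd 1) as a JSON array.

Coefficients: [4, 2, 5, 5, 2, 3]

L: 4·1+2·0+5·4+5·0+2·0 = 24 | 3·8 = 24
R: 4·0+2·1+5·0+5·2+2·3 = 18 | 3·6 = 18
T: 4·0+2·8+5·0+5·0+2·1 = 18 | 3·6 = 18
B: 4·3+2·2+5·1+5·0+2·0 = 21 | 3·7 = 21
M: 4·4+2·3+5·0+5·0+2·1 = 24 | 3·8 = 24
gcd(4,2,5,5,2,3) = 1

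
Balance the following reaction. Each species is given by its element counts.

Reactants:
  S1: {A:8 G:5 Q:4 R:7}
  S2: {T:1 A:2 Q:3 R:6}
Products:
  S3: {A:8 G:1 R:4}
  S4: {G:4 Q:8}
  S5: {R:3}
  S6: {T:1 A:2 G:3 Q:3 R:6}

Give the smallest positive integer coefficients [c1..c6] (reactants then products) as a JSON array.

Coefficients: [6, 4, 6, 3, 6, 4]

T: 6·0+4·1 = 4 | 6·0+3·0+6·0+4·1 = 4
A: 6·8+4·2 = 56 | 6·8+3·0+6·0+4·2 = 56
G: 6·5+4·0 = 30 | 6·1+3·4+6·0+4·3 = 30
Q: 6·4+4·3 = 36 | 6·0+3·8+6·0+4·3 = 36
R: 6·7+4·6 = 66 | 6·4+3·0+6·3+4·6 = 66
gcd(6,4,6,3,6,4) = 1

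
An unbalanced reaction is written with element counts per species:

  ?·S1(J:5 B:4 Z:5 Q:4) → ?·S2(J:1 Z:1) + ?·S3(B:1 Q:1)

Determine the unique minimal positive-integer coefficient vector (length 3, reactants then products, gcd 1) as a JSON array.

J: 1·5 = 5 | 5·1+4·0 = 5
B: 1·4 = 4 | 5·0+4·1 = 4
Z: 1·5 = 5 | 5·1+4·0 = 5
Q: 1·4 = 4 | 5·0+4·1 = 4
gcd(1,5,4) = 1

Coefficients: [1, 5, 4]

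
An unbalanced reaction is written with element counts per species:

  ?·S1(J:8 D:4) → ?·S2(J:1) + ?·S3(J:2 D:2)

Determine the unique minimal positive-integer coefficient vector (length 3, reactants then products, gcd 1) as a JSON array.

J: 1·8 = 8 | 4·1+2·2 = 8
D: 1·4 = 4 | 4·0+2·2 = 4
gcd(1,4,2) = 1

Coefficients: [1, 4, 2]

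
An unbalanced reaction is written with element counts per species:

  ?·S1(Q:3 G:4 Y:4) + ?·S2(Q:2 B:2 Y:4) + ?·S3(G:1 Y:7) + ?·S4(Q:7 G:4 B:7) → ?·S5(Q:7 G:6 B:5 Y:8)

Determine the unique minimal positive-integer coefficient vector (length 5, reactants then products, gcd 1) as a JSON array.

Coefficients: [4, 1, 4, 4, 6]

Q: 4·3+1·2+4·0+4·7 = 42 | 6·7 = 42
G: 4·4+1·0+4·1+4·4 = 36 | 6·6 = 36
B: 4·0+1·2+4·0+4·7 = 30 | 6·5 = 30
Y: 4·4+1·4+4·7+4·0 = 48 | 6·8 = 48
gcd(4,1,4,4,6) = 1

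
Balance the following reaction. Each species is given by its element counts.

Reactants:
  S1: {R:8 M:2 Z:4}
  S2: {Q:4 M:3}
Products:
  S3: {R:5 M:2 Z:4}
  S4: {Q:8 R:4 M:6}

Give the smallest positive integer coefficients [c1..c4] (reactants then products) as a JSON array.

Coefficients: [4, 6, 4, 3]

Q: 4·0+6·4 = 24 | 4·0+3·8 = 24
R: 4·8+6·0 = 32 | 4·5+3·4 = 32
M: 4·2+6·3 = 26 | 4·2+3·6 = 26
Z: 4·4+6·0 = 16 | 4·4+3·0 = 16
gcd(4,6,4,3) = 1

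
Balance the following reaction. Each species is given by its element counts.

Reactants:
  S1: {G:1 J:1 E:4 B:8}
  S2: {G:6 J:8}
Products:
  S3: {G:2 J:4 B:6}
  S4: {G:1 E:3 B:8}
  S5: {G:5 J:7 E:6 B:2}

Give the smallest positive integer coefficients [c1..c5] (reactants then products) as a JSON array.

G: 3·1+1·6 = 9 | 1·2+2·1+1·5 = 9
J: 3·1+1·8 = 11 | 1·4+2·0+1·7 = 11
E: 3·4+1·0 = 12 | 1·0+2·3+1·6 = 12
B: 3·8+1·0 = 24 | 1·6+2·8+1·2 = 24
gcd(3,1,1,2,1) = 1

Coefficients: [3, 1, 1, 2, 1]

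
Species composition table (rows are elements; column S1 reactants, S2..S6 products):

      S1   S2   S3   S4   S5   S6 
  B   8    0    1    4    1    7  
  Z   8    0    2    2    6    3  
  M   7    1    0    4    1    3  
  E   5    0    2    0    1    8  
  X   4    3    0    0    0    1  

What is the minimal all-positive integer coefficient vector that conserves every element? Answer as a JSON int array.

B: 5·8 = 40 | 6·0+3·1+5·4+3·1+2·7 = 40
Z: 5·8 = 40 | 6·0+3·2+5·2+3·6+2·3 = 40
M: 5·7 = 35 | 6·1+3·0+5·4+3·1+2·3 = 35
E: 5·5 = 25 | 6·0+3·2+5·0+3·1+2·8 = 25
X: 5·4 = 20 | 6·3+3·0+5·0+3·0+2·1 = 20
gcd(5,6,3,5,3,2) = 1

Coefficients: [5, 6, 3, 5, 3, 2]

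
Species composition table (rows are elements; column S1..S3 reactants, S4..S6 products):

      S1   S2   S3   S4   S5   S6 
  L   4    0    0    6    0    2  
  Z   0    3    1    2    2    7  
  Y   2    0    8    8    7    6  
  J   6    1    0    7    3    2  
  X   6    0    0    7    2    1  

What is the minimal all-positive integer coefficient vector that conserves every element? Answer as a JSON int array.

Coefficients: [5, 5, 6, 3, 4, 1]

L: 5·4+5·0+6·0 = 20 | 3·6+4·0+1·2 = 20
Z: 5·0+5·3+6·1 = 21 | 3·2+4·2+1·7 = 21
Y: 5·2+5·0+6·8 = 58 | 3·8+4·7+1·6 = 58
J: 5·6+5·1+6·0 = 35 | 3·7+4·3+1·2 = 35
X: 5·6+5·0+6·0 = 30 | 3·7+4·2+1·1 = 30
gcd(5,5,6,3,4,1) = 1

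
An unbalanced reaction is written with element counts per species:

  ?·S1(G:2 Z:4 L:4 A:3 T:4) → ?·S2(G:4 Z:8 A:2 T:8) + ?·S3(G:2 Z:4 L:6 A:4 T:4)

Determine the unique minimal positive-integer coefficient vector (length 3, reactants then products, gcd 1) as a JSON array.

G: 6·2 = 12 | 1·4+4·2 = 12
Z: 6·4 = 24 | 1·8+4·4 = 24
L: 6·4 = 24 | 1·0+4·6 = 24
A: 6·3 = 18 | 1·2+4·4 = 18
T: 6·4 = 24 | 1·8+4·4 = 24
gcd(6,1,4) = 1

Coefficients: [6, 1, 4]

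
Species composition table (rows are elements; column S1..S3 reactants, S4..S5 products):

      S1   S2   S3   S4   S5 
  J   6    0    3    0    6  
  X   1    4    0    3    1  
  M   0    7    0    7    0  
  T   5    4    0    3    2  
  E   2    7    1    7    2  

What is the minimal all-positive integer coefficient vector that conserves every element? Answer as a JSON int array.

Coefficients: [1, 3, 6, 3, 4]

J: 1·6+3·0+6·3 = 24 | 3·0+4·6 = 24
X: 1·1+3·4+6·0 = 13 | 3·3+4·1 = 13
M: 1·0+3·7+6·0 = 21 | 3·7+4·0 = 21
T: 1·5+3·4+6·0 = 17 | 3·3+4·2 = 17
E: 1·2+3·7+6·1 = 29 | 3·7+4·2 = 29
gcd(1,3,6,3,4) = 1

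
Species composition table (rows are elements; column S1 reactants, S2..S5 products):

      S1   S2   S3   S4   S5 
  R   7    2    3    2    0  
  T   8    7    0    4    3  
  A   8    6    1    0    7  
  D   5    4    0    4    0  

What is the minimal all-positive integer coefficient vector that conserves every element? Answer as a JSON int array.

Coefficients: [4, 2, 6, 3, 2]

R: 4·7 = 28 | 2·2+6·3+3·2+2·0 = 28
T: 4·8 = 32 | 2·7+6·0+3·4+2·3 = 32
A: 4·8 = 32 | 2·6+6·1+3·0+2·7 = 32
D: 4·5 = 20 | 2·4+6·0+3·4+2·0 = 20
gcd(4,2,6,3,2) = 1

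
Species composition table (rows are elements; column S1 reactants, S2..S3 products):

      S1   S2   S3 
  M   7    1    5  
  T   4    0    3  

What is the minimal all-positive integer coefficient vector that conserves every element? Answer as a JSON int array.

M: 3·7 = 21 | 1·1+4·5 = 21
T: 3·4 = 12 | 1·0+4·3 = 12
gcd(3,1,4) = 1

Coefficients: [3, 1, 4]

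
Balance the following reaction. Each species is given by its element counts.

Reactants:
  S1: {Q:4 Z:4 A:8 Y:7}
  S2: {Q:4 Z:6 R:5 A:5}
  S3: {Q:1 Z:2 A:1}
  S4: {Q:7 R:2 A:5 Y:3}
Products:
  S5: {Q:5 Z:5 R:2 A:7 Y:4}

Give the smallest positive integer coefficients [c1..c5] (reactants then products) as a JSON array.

Q: 3·4+2·4+3·1+1·7 = 30 | 6·5 = 30
Z: 3·4+2·6+3·2+1·0 = 30 | 6·5 = 30
R: 3·0+2·5+3·0+1·2 = 12 | 6·2 = 12
A: 3·8+2·5+3·1+1·5 = 42 | 6·7 = 42
Y: 3·7+2·0+3·0+1·3 = 24 | 6·4 = 24
gcd(3,2,3,1,6) = 1

Coefficients: [3, 2, 3, 1, 6]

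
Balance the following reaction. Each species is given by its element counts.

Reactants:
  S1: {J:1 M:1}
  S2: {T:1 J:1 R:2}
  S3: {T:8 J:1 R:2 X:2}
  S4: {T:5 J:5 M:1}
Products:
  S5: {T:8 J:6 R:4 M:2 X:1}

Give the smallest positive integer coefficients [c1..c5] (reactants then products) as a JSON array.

T: 3·0+3·1+1·8+1·5 = 16 | 2·8 = 16
J: 3·1+3·1+1·1+1·5 = 12 | 2·6 = 12
R: 3·0+3·2+1·2+1·0 = 8 | 2·4 = 8
M: 3·1+3·0+1·0+1·1 = 4 | 2·2 = 4
X: 3·0+3·0+1·2+1·0 = 2 | 2·1 = 2
gcd(3,3,1,1,2) = 1

Coefficients: [3, 3, 1, 1, 2]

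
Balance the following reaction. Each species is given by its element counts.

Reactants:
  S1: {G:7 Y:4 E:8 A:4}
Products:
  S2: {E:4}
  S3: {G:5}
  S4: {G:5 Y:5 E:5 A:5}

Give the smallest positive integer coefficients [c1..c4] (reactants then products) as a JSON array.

Coefficients: [5, 5, 3, 4]

G: 5·7 = 35 | 5·0+3·5+4·5 = 35
Y: 5·4 = 20 | 5·0+3·0+4·5 = 20
E: 5·8 = 40 | 5·4+3·0+4·5 = 40
A: 5·4 = 20 | 5·0+3·0+4·5 = 20
gcd(5,5,3,4) = 1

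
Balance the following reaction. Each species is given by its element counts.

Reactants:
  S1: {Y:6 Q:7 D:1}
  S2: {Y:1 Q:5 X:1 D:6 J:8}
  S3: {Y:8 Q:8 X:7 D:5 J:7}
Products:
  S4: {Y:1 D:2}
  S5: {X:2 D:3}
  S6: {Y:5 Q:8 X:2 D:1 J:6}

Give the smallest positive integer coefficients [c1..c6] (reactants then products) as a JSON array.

Y: 2·6+2·1+2·8 = 30 | 5·1+3·0+5·5 = 30
Q: 2·7+2·5+2·8 = 40 | 5·0+3·0+5·8 = 40
X: 2·0+2·1+2·7 = 16 | 5·0+3·2+5·2 = 16
D: 2·1+2·6+2·5 = 24 | 5·2+3·3+5·1 = 24
J: 2·0+2·8+2·7 = 30 | 5·0+3·0+5·6 = 30
gcd(2,2,2,5,3,5) = 1

Coefficients: [2, 2, 2, 5, 3, 5]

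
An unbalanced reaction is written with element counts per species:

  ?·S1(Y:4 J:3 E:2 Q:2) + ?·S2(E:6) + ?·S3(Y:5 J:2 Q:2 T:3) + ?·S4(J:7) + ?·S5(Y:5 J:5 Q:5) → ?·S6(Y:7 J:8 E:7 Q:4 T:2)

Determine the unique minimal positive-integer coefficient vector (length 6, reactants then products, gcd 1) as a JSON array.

Y: 3·4+6·0+4·5+3·0+2·5 = 42 | 6·7 = 42
J: 3·3+6·0+4·2+3·7+2·5 = 48 | 6·8 = 48
E: 3·2+6·6+4·0+3·0+2·0 = 42 | 6·7 = 42
Q: 3·2+6·0+4·2+3·0+2·5 = 24 | 6·4 = 24
T: 3·0+6·0+4·3+3·0+2·0 = 12 | 6·2 = 12
gcd(3,6,4,3,2,6) = 1

Coefficients: [3, 6, 4, 3, 2, 6]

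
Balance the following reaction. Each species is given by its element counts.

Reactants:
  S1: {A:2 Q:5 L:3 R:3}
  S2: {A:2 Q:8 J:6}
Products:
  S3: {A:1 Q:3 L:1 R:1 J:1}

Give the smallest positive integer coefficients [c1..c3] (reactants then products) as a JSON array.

Coefficients: [2, 1, 6]

A: 2·2+1·2 = 6 | 6·1 = 6
Q: 2·5+1·8 = 18 | 6·3 = 18
L: 2·3+1·0 = 6 | 6·1 = 6
R: 2·3+1·0 = 6 | 6·1 = 6
J: 2·0+1·6 = 6 | 6·1 = 6
gcd(2,1,6) = 1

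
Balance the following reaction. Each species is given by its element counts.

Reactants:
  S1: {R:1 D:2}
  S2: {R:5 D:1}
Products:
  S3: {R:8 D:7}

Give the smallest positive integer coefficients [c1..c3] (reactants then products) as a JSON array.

R: 3·1+1·5 = 8 | 1·8 = 8
D: 3·2+1·1 = 7 | 1·7 = 7
gcd(3,1,1) = 1

Coefficients: [3, 1, 1]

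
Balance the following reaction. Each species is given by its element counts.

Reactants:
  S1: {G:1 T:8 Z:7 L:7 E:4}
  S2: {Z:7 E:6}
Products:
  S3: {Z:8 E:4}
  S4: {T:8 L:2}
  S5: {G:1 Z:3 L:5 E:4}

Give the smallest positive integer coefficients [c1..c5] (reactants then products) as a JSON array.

Coefficients: [5, 4, 6, 5, 5]

G: 5·1+4·0 = 5 | 6·0+5·0+5·1 = 5
T: 5·8+4·0 = 40 | 6·0+5·8+5·0 = 40
Z: 5·7+4·7 = 63 | 6·8+5·0+5·3 = 63
L: 5·7+4·0 = 35 | 6·0+5·2+5·5 = 35
E: 5·4+4·6 = 44 | 6·4+5·0+5·4 = 44
gcd(5,4,6,5,5) = 1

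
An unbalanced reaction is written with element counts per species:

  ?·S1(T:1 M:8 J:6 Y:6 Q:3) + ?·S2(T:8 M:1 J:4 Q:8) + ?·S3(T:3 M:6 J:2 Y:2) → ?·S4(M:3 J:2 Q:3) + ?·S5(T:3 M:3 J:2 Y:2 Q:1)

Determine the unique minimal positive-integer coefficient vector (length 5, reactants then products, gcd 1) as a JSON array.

Coefficients: [1, 1, 2, 2, 5]

T: 1·1+1·8+2·3 = 15 | 2·0+5·3 = 15
M: 1·8+1·1+2·6 = 21 | 2·3+5·3 = 21
J: 1·6+1·4+2·2 = 14 | 2·2+5·2 = 14
Y: 1·6+1·0+2·2 = 10 | 2·0+5·2 = 10
Q: 1·3+1·8+2·0 = 11 | 2·3+5·1 = 11
gcd(1,1,2,2,5) = 1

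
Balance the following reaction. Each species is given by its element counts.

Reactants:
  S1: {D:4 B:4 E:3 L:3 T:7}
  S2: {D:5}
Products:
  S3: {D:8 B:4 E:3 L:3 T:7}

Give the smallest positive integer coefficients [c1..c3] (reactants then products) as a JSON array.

Coefficients: [5, 4, 5]

D: 5·4+4·5 = 40 | 5·8 = 40
B: 5·4+4·0 = 20 | 5·4 = 20
E: 5·3+4·0 = 15 | 5·3 = 15
L: 5·3+4·0 = 15 | 5·3 = 15
T: 5·7+4·0 = 35 | 5·7 = 35
gcd(5,4,5) = 1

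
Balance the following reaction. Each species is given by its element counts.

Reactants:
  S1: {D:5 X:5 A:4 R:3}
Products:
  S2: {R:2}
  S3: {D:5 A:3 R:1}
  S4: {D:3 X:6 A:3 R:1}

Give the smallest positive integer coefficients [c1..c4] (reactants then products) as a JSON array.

D: 6·5 = 30 | 5·0+3·5+5·3 = 30
X: 6·5 = 30 | 5·0+3·0+5·6 = 30
A: 6·4 = 24 | 5·0+3·3+5·3 = 24
R: 6·3 = 18 | 5·2+3·1+5·1 = 18
gcd(6,5,3,5) = 1

Coefficients: [6, 5, 3, 5]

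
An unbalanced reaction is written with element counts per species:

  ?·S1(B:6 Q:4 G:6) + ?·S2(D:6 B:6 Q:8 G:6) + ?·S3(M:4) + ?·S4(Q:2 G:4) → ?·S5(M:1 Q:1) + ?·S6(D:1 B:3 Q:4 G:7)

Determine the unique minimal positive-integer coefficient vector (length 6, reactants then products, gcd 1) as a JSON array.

D: 2·0+1·6+1·0+6·0 = 6 | 4·0+6·1 = 6
B: 2·6+1·6+1·0+6·0 = 18 | 4·0+6·3 = 18
M: 2·0+1·0+1·4+6·0 = 4 | 4·1+6·0 = 4
Q: 2·4+1·8+1·0+6·2 = 28 | 4·1+6·4 = 28
G: 2·6+1·6+1·0+6·4 = 42 | 4·0+6·7 = 42
gcd(2,1,1,6,4,6) = 1

Coefficients: [2, 1, 1, 6, 4, 6]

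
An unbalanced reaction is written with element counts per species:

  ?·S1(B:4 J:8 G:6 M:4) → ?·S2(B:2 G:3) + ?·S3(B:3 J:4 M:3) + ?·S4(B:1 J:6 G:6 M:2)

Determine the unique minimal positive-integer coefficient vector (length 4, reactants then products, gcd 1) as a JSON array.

B: 5·4 = 20 | 2·2+4·3+4·1 = 20
J: 5·8 = 40 | 2·0+4·4+4·6 = 40
G: 5·6 = 30 | 2·3+4·0+4·6 = 30
M: 5·4 = 20 | 2·0+4·3+4·2 = 20
gcd(5,2,4,4) = 1

Coefficients: [5, 2, 4, 4]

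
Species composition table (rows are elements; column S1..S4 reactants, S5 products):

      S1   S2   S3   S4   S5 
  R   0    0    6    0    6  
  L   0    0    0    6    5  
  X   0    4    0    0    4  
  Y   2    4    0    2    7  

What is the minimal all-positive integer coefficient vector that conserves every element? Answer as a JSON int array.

Coefficients: [4, 6, 6, 5, 6]

R: 4·0+6·0+6·6+5·0 = 36 | 6·6 = 36
L: 4·0+6·0+6·0+5·6 = 30 | 6·5 = 30
X: 4·0+6·4+6·0+5·0 = 24 | 6·4 = 24
Y: 4·2+6·4+6·0+5·2 = 42 | 6·7 = 42
gcd(4,6,6,5,6) = 1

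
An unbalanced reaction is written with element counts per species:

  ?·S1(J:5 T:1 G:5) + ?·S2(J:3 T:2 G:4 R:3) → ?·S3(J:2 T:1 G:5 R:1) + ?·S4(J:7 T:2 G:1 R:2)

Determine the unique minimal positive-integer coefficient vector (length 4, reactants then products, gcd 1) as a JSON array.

J: 3·5+3·3 = 24 | 5·2+2·7 = 24
T: 3·1+3·2 = 9 | 5·1+2·2 = 9
G: 3·5+3·4 = 27 | 5·5+2·1 = 27
R: 3·0+3·3 = 9 | 5·1+2·2 = 9
gcd(3,3,5,2) = 1

Coefficients: [3, 3, 5, 2]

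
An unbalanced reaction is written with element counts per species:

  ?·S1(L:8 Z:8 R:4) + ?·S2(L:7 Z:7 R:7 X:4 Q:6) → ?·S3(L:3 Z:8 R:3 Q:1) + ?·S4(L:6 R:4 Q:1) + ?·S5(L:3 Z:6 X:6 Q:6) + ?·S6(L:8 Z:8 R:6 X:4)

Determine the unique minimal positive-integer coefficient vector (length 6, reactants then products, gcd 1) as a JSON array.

Coefficients: [5, 4, 6, 6, 2, 1]

L: 5·8+4·7 = 68 | 6·3+6·6+2·3+1·8 = 68
Z: 5·8+4·7 = 68 | 6·8+6·0+2·6+1·8 = 68
R: 5·4+4·7 = 48 | 6·3+6·4+2·0+1·6 = 48
X: 5·0+4·4 = 16 | 6·0+6·0+2·6+1·4 = 16
Q: 5·0+4·6 = 24 | 6·1+6·1+2·6+1·0 = 24
gcd(5,4,6,6,2,1) = 1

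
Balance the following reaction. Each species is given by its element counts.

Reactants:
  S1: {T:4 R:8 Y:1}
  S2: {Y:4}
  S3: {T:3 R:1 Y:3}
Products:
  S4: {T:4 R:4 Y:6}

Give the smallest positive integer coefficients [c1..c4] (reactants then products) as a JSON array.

T: 2·4+4·0+4·3 = 20 | 5·4 = 20
R: 2·8+4·0+4·1 = 20 | 5·4 = 20
Y: 2·1+4·4+4·3 = 30 | 5·6 = 30
gcd(2,4,4,5) = 1

Coefficients: [2, 4, 4, 5]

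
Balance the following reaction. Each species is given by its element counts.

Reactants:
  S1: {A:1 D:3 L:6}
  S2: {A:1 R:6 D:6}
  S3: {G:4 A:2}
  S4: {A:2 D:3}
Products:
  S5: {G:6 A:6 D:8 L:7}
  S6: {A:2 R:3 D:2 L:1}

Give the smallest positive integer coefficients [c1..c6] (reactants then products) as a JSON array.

Coefficients: [5, 1, 6, 5, 4, 2]

G: 5·0+1·0+6·4+5·0 = 24 | 4·6+2·0 = 24
A: 5·1+1·1+6·2+5·2 = 28 | 4·6+2·2 = 28
R: 5·0+1·6+6·0+5·0 = 6 | 4·0+2·3 = 6
D: 5·3+1·6+6·0+5·3 = 36 | 4·8+2·2 = 36
L: 5·6+1·0+6·0+5·0 = 30 | 4·7+2·1 = 30
gcd(5,1,6,5,4,2) = 1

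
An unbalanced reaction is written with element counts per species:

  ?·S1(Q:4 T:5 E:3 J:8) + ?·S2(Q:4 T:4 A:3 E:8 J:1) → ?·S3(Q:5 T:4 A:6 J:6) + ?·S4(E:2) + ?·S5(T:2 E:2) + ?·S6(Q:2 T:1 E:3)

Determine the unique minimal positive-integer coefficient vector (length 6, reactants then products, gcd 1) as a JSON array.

Coefficients: [1, 4, 2, 6, 4, 5]

Q: 1·4+4·4 = 20 | 2·5+6·0+4·0+5·2 = 20
T: 1·5+4·4 = 21 | 2·4+6·0+4·2+5·1 = 21
A: 1·0+4·3 = 12 | 2·6+6·0+4·0+5·0 = 12
E: 1·3+4·8 = 35 | 2·0+6·2+4·2+5·3 = 35
J: 1·8+4·1 = 12 | 2·6+6·0+4·0+5·0 = 12
gcd(1,4,2,6,4,5) = 1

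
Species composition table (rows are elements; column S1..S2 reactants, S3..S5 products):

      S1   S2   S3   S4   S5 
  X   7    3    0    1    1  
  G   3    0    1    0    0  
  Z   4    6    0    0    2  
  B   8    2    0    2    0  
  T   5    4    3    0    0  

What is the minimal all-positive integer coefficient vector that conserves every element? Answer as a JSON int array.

X: 1·7+1·3 = 10 | 3·0+5·1+5·1 = 10
G: 1·3+1·0 = 3 | 3·1+5·0+5·0 = 3
Z: 1·4+1·6 = 10 | 3·0+5·0+5·2 = 10
B: 1·8+1·2 = 10 | 3·0+5·2+5·0 = 10
T: 1·5+1·4 = 9 | 3·3+5·0+5·0 = 9
gcd(1,1,3,5,5) = 1

Coefficients: [1, 1, 3, 5, 5]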